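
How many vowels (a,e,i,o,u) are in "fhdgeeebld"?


Input: fhdgeeebld
Checking each character:
  'f' at position 0: consonant
  'h' at position 1: consonant
  'd' at position 2: consonant
  'g' at position 3: consonant
  'e' at position 4: vowel (running total: 1)
  'e' at position 5: vowel (running total: 2)
  'e' at position 6: vowel (running total: 3)
  'b' at position 7: consonant
  'l' at position 8: consonant
  'd' at position 9: consonant
Total vowels: 3

3


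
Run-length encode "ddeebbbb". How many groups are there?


Input: ddeebbbb
Scanning for consecutive runs:
  Group 1: 'd' x 2 (positions 0-1)
  Group 2: 'e' x 2 (positions 2-3)
  Group 3: 'b' x 4 (positions 4-7)
Total groups: 3

3


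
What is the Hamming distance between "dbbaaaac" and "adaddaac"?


Comparing "dbbaaaac" and "adaddaac" position by position:
  Position 0: 'd' vs 'a' => differ
  Position 1: 'b' vs 'd' => differ
  Position 2: 'b' vs 'a' => differ
  Position 3: 'a' vs 'd' => differ
  Position 4: 'a' vs 'd' => differ
  Position 5: 'a' vs 'a' => same
  Position 6: 'a' vs 'a' => same
  Position 7: 'c' vs 'c' => same
Total differences (Hamming distance): 5

5


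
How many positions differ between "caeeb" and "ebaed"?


Comparing "caeeb" and "ebaed" position by position:
  Position 0: 'c' vs 'e' => DIFFER
  Position 1: 'a' vs 'b' => DIFFER
  Position 2: 'e' vs 'a' => DIFFER
  Position 3: 'e' vs 'e' => same
  Position 4: 'b' vs 'd' => DIFFER
Positions that differ: 4

4


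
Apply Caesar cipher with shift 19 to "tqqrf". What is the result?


Caesar cipher: shift "tqqrf" by 19
  't' (pos 19) + 19 = pos 12 = 'm'
  'q' (pos 16) + 19 = pos 9 = 'j'
  'q' (pos 16) + 19 = pos 9 = 'j'
  'r' (pos 17) + 19 = pos 10 = 'k'
  'f' (pos 5) + 19 = pos 24 = 'y'
Result: mjjky

mjjky


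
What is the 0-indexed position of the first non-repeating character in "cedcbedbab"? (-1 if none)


Input: cedcbedbab
Character frequencies:
  'a': 1
  'b': 3
  'c': 2
  'd': 2
  'e': 2
Scanning left to right for freq == 1:
  Position 0 ('c'): freq=2, skip
  Position 1 ('e'): freq=2, skip
  Position 2 ('d'): freq=2, skip
  Position 3 ('c'): freq=2, skip
  Position 4 ('b'): freq=3, skip
  Position 5 ('e'): freq=2, skip
  Position 6 ('d'): freq=2, skip
  Position 7 ('b'): freq=3, skip
  Position 8 ('a'): unique! => answer = 8

8


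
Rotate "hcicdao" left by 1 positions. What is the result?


Input: "hcicdao", rotate left by 1
First 1 characters: "h"
Remaining characters: "cicdao"
Concatenate remaining + first: "cicdao" + "h" = "cicdaoh"

cicdaoh


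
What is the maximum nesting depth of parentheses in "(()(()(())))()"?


Input: "(()(()(())))()"
Tracking depth:
  Position 0 '(': depth becomes 1
  Position 1 '(': depth becomes 2
  Position 2 ')': depth becomes 1
  Position 3 '(': depth becomes 2
  Position 4 '(': depth becomes 3
  Position 5 ')': depth becomes 2
  Position 6 '(': depth becomes 3
  Position 7 '(': depth becomes 4
  Position 8 ')': depth becomes 3
  Position 9 ')': depth becomes 2
  Position 10 ')': depth becomes 1
  Position 11 ')': depth becomes 0
  Position 12 '(': depth becomes 1
  Position 13 ')': depth becomes 0
Maximum depth reached: 4

4


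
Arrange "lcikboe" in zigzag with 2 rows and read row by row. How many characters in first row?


Zigzag "lcikboe" into 2 rows:
Placing characters:
  'l' => row 0
  'c' => row 1
  'i' => row 0
  'k' => row 1
  'b' => row 0
  'o' => row 1
  'e' => row 0
Rows:
  Row 0: "libe"
  Row 1: "cko"
First row length: 4

4


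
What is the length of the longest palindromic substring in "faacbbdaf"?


Input: "faacbbdaf"
Checking substrings for palindromes:
  [1:3] "aa" (len 2) => palindrome
  [4:6] "bb" (len 2) => palindrome
Longest palindromic substring: "aa" with length 2

2


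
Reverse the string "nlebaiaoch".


Input: nlebaiaoch
Reading characters right to left:
  Position 9: 'h'
  Position 8: 'c'
  Position 7: 'o'
  Position 6: 'a'
  Position 5: 'i'
  Position 4: 'a'
  Position 3: 'b'
  Position 2: 'e'
  Position 1: 'l'
  Position 0: 'n'
Reversed: hcoaiabeln

hcoaiabeln


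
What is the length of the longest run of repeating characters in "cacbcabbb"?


Input: "cacbcabbb"
Scanning for longest run:
  Position 1 ('a'): new char, reset run to 1
  Position 2 ('c'): new char, reset run to 1
  Position 3 ('b'): new char, reset run to 1
  Position 4 ('c'): new char, reset run to 1
  Position 5 ('a'): new char, reset run to 1
  Position 6 ('b'): new char, reset run to 1
  Position 7 ('b'): continues run of 'b', length=2
  Position 8 ('b'): continues run of 'b', length=3
Longest run: 'b' with length 3

3


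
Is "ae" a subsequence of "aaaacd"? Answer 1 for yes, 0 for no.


Check if "ae" is a subsequence of "aaaacd"
Greedy scan:
  Position 0 ('a'): matches sub[0] = 'a'
  Position 1 ('a'): no match needed
  Position 2 ('a'): no match needed
  Position 3 ('a'): no match needed
  Position 4 ('c'): no match needed
  Position 5 ('d'): no match needed
Only matched 1/2 characters => not a subsequence

0


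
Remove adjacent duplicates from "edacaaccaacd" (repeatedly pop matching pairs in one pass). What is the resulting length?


Input: edacaaccaacd
Stack-based adjacent duplicate removal:
  Read 'e': push. Stack: e
  Read 'd': push. Stack: ed
  Read 'a': push. Stack: eda
  Read 'c': push. Stack: edac
  Read 'a': push. Stack: edaca
  Read 'a': matches stack top 'a' => pop. Stack: edac
  Read 'c': matches stack top 'c' => pop. Stack: eda
  Read 'c': push. Stack: edac
  Read 'a': push. Stack: edaca
  Read 'a': matches stack top 'a' => pop. Stack: edac
  Read 'c': matches stack top 'c' => pop. Stack: eda
  Read 'd': push. Stack: edad
Final stack: "edad" (length 4)

4


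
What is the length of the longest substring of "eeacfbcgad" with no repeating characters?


Input: "eeacfbcgad"
Sliding window (track last position of each char):
  Position 0 ('e'): window [0,0] length 1 -- new best
  Position 1 ('e'): repeat (last at 0), move window start to 1
  Position 1 ('e'): window [1,1] length 1
  Position 2 ('a'): window [1,2] length 2 -- new best
  Position 3 ('c'): window [1,3] length 3 -- new best
  Position 4 ('f'): window [1,4] length 4 -- new best
  Position 5 ('b'): window [1,5] length 5 -- new best
  Position 6 ('c'): repeat (last at 3), move window start to 4
  Position 6 ('c'): window [4,6] length 3
  Position 7 ('g'): window [4,7] length 4
  Position 8 ('a'): window [4,8] length 5
  Position 9 ('d'): window [4,9] length 6 -- new best
Longest substring with no repeats: "fbcgad" with length 6

6


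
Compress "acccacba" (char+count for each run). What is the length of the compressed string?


Input: acccacba
Runs:
  'a' x 1 => "a1"
  'c' x 3 => "c3"
  'a' x 1 => "a1"
  'c' x 1 => "c1"
  'b' x 1 => "b1"
  'a' x 1 => "a1"
Compressed: "a1c3a1c1b1a1"
Compressed length: 12

12


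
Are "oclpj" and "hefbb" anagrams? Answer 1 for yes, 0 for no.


Strings: "oclpj", "hefbb"
Sorted first:  cjlop
Sorted second: bbefh
Differ at position 0: 'c' vs 'b' => not anagrams

0


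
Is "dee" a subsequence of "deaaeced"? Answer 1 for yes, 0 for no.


Check if "dee" is a subsequence of "deaaeced"
Greedy scan:
  Position 0 ('d'): matches sub[0] = 'd'
  Position 1 ('e'): matches sub[1] = 'e'
  Position 2 ('a'): no match needed
  Position 3 ('a'): no match needed
  Position 4 ('e'): matches sub[2] = 'e'
  Position 5 ('c'): no match needed
  Position 6 ('e'): no match needed
  Position 7 ('d'): no match needed
All 3 characters matched => is a subsequence

1


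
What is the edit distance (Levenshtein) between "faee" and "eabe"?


Computing edit distance: "faee" -> "eabe"
DP table:
           e    a    b    e
      0    1    2    3    4
  f   1    1    2    3    4
  a   2    2    1    2    3
  e   3    2    2    2    2
  e   4    3    3    3    2
Edit distance = dp[4][4] = 2

2


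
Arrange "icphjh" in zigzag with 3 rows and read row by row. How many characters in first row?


Zigzag "icphjh" into 3 rows:
Placing characters:
  'i' => row 0
  'c' => row 1
  'p' => row 2
  'h' => row 1
  'j' => row 0
  'h' => row 1
Rows:
  Row 0: "ij"
  Row 1: "chh"
  Row 2: "p"
First row length: 2

2


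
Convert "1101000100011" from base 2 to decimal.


Input: "1101000100011" in base 2
Positional expansion:
  Digit '1' (value 1) x 2^12 = 4096
  Digit '1' (value 1) x 2^11 = 2048
  Digit '0' (value 0) x 2^10 = 0
  Digit '1' (value 1) x 2^9 = 512
  Digit '0' (value 0) x 2^8 = 0
  Digit '0' (value 0) x 2^7 = 0
  Digit '0' (value 0) x 2^6 = 0
  Digit '1' (value 1) x 2^5 = 32
  Digit '0' (value 0) x 2^4 = 0
  Digit '0' (value 0) x 2^3 = 0
  Digit '0' (value 0) x 2^2 = 0
  Digit '1' (value 1) x 2^1 = 2
  Digit '1' (value 1) x 2^0 = 1
Sum = 6691

6691


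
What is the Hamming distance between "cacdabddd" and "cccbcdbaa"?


Comparing "cacdabddd" and "cccbcdbaa" position by position:
  Position 0: 'c' vs 'c' => same
  Position 1: 'a' vs 'c' => differ
  Position 2: 'c' vs 'c' => same
  Position 3: 'd' vs 'b' => differ
  Position 4: 'a' vs 'c' => differ
  Position 5: 'b' vs 'd' => differ
  Position 6: 'd' vs 'b' => differ
  Position 7: 'd' vs 'a' => differ
  Position 8: 'd' vs 'a' => differ
Total differences (Hamming distance): 7

7


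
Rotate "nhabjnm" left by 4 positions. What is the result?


Input: "nhabjnm", rotate left by 4
First 4 characters: "nhab"
Remaining characters: "jnm"
Concatenate remaining + first: "jnm" + "nhab" = "jnmnhab"

jnmnhab


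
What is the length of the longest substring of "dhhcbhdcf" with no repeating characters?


Input: "dhhcbhdcf"
Sliding window (track last position of each char):
  Position 0 ('d'): window [0,0] length 1 -- new best
  Position 1 ('h'): window [0,1] length 2 -- new best
  Position 2 ('h'): repeat (last at 1), move window start to 2
  Position 2 ('h'): window [2,2] length 1
  Position 3 ('c'): window [2,3] length 2
  Position 4 ('b'): window [2,4] length 3 -- new best
  Position 5 ('h'): repeat (last at 2), move window start to 3
  Position 5 ('h'): window [3,5] length 3
  Position 6 ('d'): window [3,6] length 4 -- new best
  Position 7 ('c'): repeat (last at 3), move window start to 4
  Position 7 ('c'): window [4,7] length 4
  Position 8 ('f'): window [4,8] length 5 -- new best
Longest substring with no repeats: "bhdcf" with length 5

5


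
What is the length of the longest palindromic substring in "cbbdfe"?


Input: "cbbdfe"
Checking substrings for palindromes:
  [1:3] "bb" (len 2) => palindrome
Longest palindromic substring: "bb" with length 2

2


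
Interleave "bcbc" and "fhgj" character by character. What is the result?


Interleaving "bcbc" and "fhgj":
  Position 0: 'b' from first, 'f' from second => "bf"
  Position 1: 'c' from first, 'h' from second => "ch"
  Position 2: 'b' from first, 'g' from second => "bg"
  Position 3: 'c' from first, 'j' from second => "cj"
Result: bfchbgcj

bfchbgcj


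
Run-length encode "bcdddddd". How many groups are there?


Input: bcdddddd
Scanning for consecutive runs:
  Group 1: 'b' x 1 (positions 0-0)
  Group 2: 'c' x 1 (positions 1-1)
  Group 3: 'd' x 6 (positions 2-7)
Total groups: 3

3


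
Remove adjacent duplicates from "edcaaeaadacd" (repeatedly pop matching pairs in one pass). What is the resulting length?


Input: edcaaeaadacd
Stack-based adjacent duplicate removal:
  Read 'e': push. Stack: e
  Read 'd': push. Stack: ed
  Read 'c': push. Stack: edc
  Read 'a': push. Stack: edca
  Read 'a': matches stack top 'a' => pop. Stack: edc
  Read 'e': push. Stack: edce
  Read 'a': push. Stack: edcea
  Read 'a': matches stack top 'a' => pop. Stack: edce
  Read 'd': push. Stack: edced
  Read 'a': push. Stack: edceda
  Read 'c': push. Stack: edcedac
  Read 'd': push. Stack: edcedacd
Final stack: "edcedacd" (length 8)

8


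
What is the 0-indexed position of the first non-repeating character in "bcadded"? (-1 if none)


Input: bcadded
Character frequencies:
  'a': 1
  'b': 1
  'c': 1
  'd': 3
  'e': 1
Scanning left to right for freq == 1:
  Position 0 ('b'): unique! => answer = 0

0


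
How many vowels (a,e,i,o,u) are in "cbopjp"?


Input: cbopjp
Checking each character:
  'c' at position 0: consonant
  'b' at position 1: consonant
  'o' at position 2: vowel (running total: 1)
  'p' at position 3: consonant
  'j' at position 4: consonant
  'p' at position 5: consonant
Total vowels: 1

1


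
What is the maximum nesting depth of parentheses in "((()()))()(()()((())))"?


Input: "((()()))()(()()((())))"
Tracking depth:
  Position 0 '(': depth becomes 1
  Position 1 '(': depth becomes 2
  Position 2 '(': depth becomes 3
  Position 3 ')': depth becomes 2
  Position 4 '(': depth becomes 3
  Position 5 ')': depth becomes 2
  Position 6 ')': depth becomes 1
  Position 7 ')': depth becomes 0
  Position 8 '(': depth becomes 1
  Position 9 ')': depth becomes 0
  Position 10 '(': depth becomes 1
  Position 11 '(': depth becomes 2
  Position 12 ')': depth becomes 1
  Position 13 '(': depth becomes 2
  Position 14 ')': depth becomes 1
  Position 15 '(': depth becomes 2
  Position 16 '(': depth becomes 3
  Position 17 '(': depth becomes 4
  Position 18 ')': depth becomes 3
  Position 19 ')': depth becomes 2
  Position 20 ')': depth becomes 1
  Position 21 ')': depth becomes 0
Maximum depth reached: 4

4


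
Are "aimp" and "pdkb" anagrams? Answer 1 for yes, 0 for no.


Strings: "aimp", "pdkb"
Sorted first:  aimp
Sorted second: bdkp
Differ at position 0: 'a' vs 'b' => not anagrams

0


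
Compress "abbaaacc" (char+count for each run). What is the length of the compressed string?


Input: abbaaacc
Runs:
  'a' x 1 => "a1"
  'b' x 2 => "b2"
  'a' x 3 => "a3"
  'c' x 2 => "c2"
Compressed: "a1b2a3c2"
Compressed length: 8

8


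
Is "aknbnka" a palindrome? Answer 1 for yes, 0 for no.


Input: aknbnka
Reversed: aknbnka
  Compare pos 0 ('a') with pos 6 ('a'): match
  Compare pos 1 ('k') with pos 5 ('k'): match
  Compare pos 2 ('n') with pos 4 ('n'): match
Result: palindrome

1


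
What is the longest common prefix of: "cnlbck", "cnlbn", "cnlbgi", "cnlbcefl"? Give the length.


Words: cnlbck, cnlbn, cnlbgi, cnlbcefl
  Position 0: all 'c' => match
  Position 1: all 'n' => match
  Position 2: all 'l' => match
  Position 3: all 'b' => match
  Position 4: ('c', 'n', 'g', 'c') => mismatch, stop
LCP = "cnlb" (length 4)

4


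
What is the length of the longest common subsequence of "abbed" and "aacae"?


LCS of "abbed" and "aacae"
DP table:
           a    a    c    a    e
      0    0    0    0    0    0
  a   0    1    1    1    1    1
  b   0    1    1    1    1    1
  b   0    1    1    1    1    1
  e   0    1    1    1    1    2
  d   0    1    1    1    1    2
LCS length = dp[5][5] = 2

2


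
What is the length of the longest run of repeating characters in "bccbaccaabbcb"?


Input: "bccbaccaabbcb"
Scanning for longest run:
  Position 1 ('c'): new char, reset run to 1
  Position 2 ('c'): continues run of 'c', length=2
  Position 3 ('b'): new char, reset run to 1
  Position 4 ('a'): new char, reset run to 1
  Position 5 ('c'): new char, reset run to 1
  Position 6 ('c'): continues run of 'c', length=2
  Position 7 ('a'): new char, reset run to 1
  Position 8 ('a'): continues run of 'a', length=2
  Position 9 ('b'): new char, reset run to 1
  Position 10 ('b'): continues run of 'b', length=2
  Position 11 ('c'): new char, reset run to 1
  Position 12 ('b'): new char, reset run to 1
Longest run: 'c' with length 2

2


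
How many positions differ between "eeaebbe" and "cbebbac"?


Comparing "eeaebbe" and "cbebbac" position by position:
  Position 0: 'e' vs 'c' => DIFFER
  Position 1: 'e' vs 'b' => DIFFER
  Position 2: 'a' vs 'e' => DIFFER
  Position 3: 'e' vs 'b' => DIFFER
  Position 4: 'b' vs 'b' => same
  Position 5: 'b' vs 'a' => DIFFER
  Position 6: 'e' vs 'c' => DIFFER
Positions that differ: 6

6


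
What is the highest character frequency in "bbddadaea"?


Input: bbddadaea
Character counts:
  'a': 3
  'b': 2
  'd': 3
  'e': 1
Maximum frequency: 3

3


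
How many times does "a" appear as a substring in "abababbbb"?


Searching for "a" in "abababbbb"
Scanning each position:
  Position 0: "a" => MATCH
  Position 1: "b" => no
  Position 2: "a" => MATCH
  Position 3: "b" => no
  Position 4: "a" => MATCH
  Position 5: "b" => no
  Position 6: "b" => no
  Position 7: "b" => no
  Position 8: "b" => no
Total occurrences: 3

3


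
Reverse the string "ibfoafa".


Input: ibfoafa
Reading characters right to left:
  Position 6: 'a'
  Position 5: 'f'
  Position 4: 'a'
  Position 3: 'o'
  Position 2: 'f'
  Position 1: 'b'
  Position 0: 'i'
Reversed: afaofbi

afaofbi


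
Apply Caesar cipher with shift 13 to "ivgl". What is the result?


Caesar cipher: shift "ivgl" by 13
  'i' (pos 8) + 13 = pos 21 = 'v'
  'v' (pos 21) + 13 = pos 8 = 'i'
  'g' (pos 6) + 13 = pos 19 = 't'
  'l' (pos 11) + 13 = pos 24 = 'y'
Result: vity

vity


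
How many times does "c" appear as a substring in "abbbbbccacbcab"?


Searching for "c" in "abbbbbccacbcab"
Scanning each position:
  Position 0: "a" => no
  Position 1: "b" => no
  Position 2: "b" => no
  Position 3: "b" => no
  Position 4: "b" => no
  Position 5: "b" => no
  Position 6: "c" => MATCH
  Position 7: "c" => MATCH
  Position 8: "a" => no
  Position 9: "c" => MATCH
  Position 10: "b" => no
  Position 11: "c" => MATCH
  Position 12: "a" => no
  Position 13: "b" => no
Total occurrences: 4

4


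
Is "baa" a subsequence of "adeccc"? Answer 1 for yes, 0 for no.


Check if "baa" is a subsequence of "adeccc"
Greedy scan:
  Position 0 ('a'): no match needed
  Position 1 ('d'): no match needed
  Position 2 ('e'): no match needed
  Position 3 ('c'): no match needed
  Position 4 ('c'): no match needed
  Position 5 ('c'): no match needed
Only matched 0/3 characters => not a subsequence

0


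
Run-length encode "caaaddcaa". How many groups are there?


Input: caaaddcaa
Scanning for consecutive runs:
  Group 1: 'c' x 1 (positions 0-0)
  Group 2: 'a' x 3 (positions 1-3)
  Group 3: 'd' x 2 (positions 4-5)
  Group 4: 'c' x 1 (positions 6-6)
  Group 5: 'a' x 2 (positions 7-8)
Total groups: 5

5


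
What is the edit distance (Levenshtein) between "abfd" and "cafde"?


Computing edit distance: "abfd" -> "cafde"
DP table:
           c    a    f    d    e
      0    1    2    3    4    5
  a   1    1    1    2    3    4
  b   2    2    2    2    3    4
  f   3    3    3    2    3    4
  d   4    4    4    3    2    3
Edit distance = dp[4][5] = 3

3


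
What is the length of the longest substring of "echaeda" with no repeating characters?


Input: "echaeda"
Sliding window (track last position of each char):
  Position 0 ('e'): window [0,0] length 1 -- new best
  Position 1 ('c'): window [0,1] length 2 -- new best
  Position 2 ('h'): window [0,2] length 3 -- new best
  Position 3 ('a'): window [0,3] length 4 -- new best
  Position 4 ('e'): repeat (last at 0), move window start to 1
  Position 4 ('e'): window [1,4] length 4
  Position 5 ('d'): window [1,5] length 5 -- new best
  Position 6 ('a'): repeat (last at 3), move window start to 4
  Position 6 ('a'): window [4,6] length 3
Longest substring with no repeats: "chaed" with length 5

5


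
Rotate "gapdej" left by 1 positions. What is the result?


Input: "gapdej", rotate left by 1
First 1 characters: "g"
Remaining characters: "apdej"
Concatenate remaining + first: "apdej" + "g" = "apdejg"

apdejg


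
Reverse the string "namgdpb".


Input: namgdpb
Reading characters right to left:
  Position 6: 'b'
  Position 5: 'p'
  Position 4: 'd'
  Position 3: 'g'
  Position 2: 'm'
  Position 1: 'a'
  Position 0: 'n'
Reversed: bpdgman

bpdgman


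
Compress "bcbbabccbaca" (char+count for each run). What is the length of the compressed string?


Input: bcbbabccbaca
Runs:
  'b' x 1 => "b1"
  'c' x 1 => "c1"
  'b' x 2 => "b2"
  'a' x 1 => "a1"
  'b' x 1 => "b1"
  'c' x 2 => "c2"
  'b' x 1 => "b1"
  'a' x 1 => "a1"
  'c' x 1 => "c1"
  'a' x 1 => "a1"
Compressed: "b1c1b2a1b1c2b1a1c1a1"
Compressed length: 20

20


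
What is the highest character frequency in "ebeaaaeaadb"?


Input: ebeaaaeaadb
Character counts:
  'a': 5
  'b': 2
  'd': 1
  'e': 3
Maximum frequency: 5

5


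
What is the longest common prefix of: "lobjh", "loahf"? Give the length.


Words: lobjh, loahf
  Position 0: all 'l' => match
  Position 1: all 'o' => match
  Position 2: ('b', 'a') => mismatch, stop
LCP = "lo" (length 2)

2


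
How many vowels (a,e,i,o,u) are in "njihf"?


Input: njihf
Checking each character:
  'n' at position 0: consonant
  'j' at position 1: consonant
  'i' at position 2: vowel (running total: 1)
  'h' at position 3: consonant
  'f' at position 4: consonant
Total vowels: 1

1


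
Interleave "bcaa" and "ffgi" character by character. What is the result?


Interleaving "bcaa" and "ffgi":
  Position 0: 'b' from first, 'f' from second => "bf"
  Position 1: 'c' from first, 'f' from second => "cf"
  Position 2: 'a' from first, 'g' from second => "ag"
  Position 3: 'a' from first, 'i' from second => "ai"
Result: bfcfagai

bfcfagai


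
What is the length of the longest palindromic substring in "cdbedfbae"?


Input: "cdbedfbae"
Checking substrings for palindromes:
  No multi-char palindromic substrings found
Longest palindromic substring: "c" with length 1

1


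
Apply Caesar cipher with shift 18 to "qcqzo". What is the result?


Caesar cipher: shift "qcqzo" by 18
  'q' (pos 16) + 18 = pos 8 = 'i'
  'c' (pos 2) + 18 = pos 20 = 'u'
  'q' (pos 16) + 18 = pos 8 = 'i'
  'z' (pos 25) + 18 = pos 17 = 'r'
  'o' (pos 14) + 18 = pos 6 = 'g'
Result: iuirg

iuirg


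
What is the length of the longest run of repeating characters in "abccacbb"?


Input: "abccacbb"
Scanning for longest run:
  Position 1 ('b'): new char, reset run to 1
  Position 2 ('c'): new char, reset run to 1
  Position 3 ('c'): continues run of 'c', length=2
  Position 4 ('a'): new char, reset run to 1
  Position 5 ('c'): new char, reset run to 1
  Position 6 ('b'): new char, reset run to 1
  Position 7 ('b'): continues run of 'b', length=2
Longest run: 'c' with length 2

2


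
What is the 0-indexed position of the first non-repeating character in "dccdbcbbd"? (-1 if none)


Input: dccdbcbbd
Character frequencies:
  'b': 3
  'c': 3
  'd': 3
Scanning left to right for freq == 1:
  Position 0 ('d'): freq=3, skip
  Position 1 ('c'): freq=3, skip
  Position 2 ('c'): freq=3, skip
  Position 3 ('d'): freq=3, skip
  Position 4 ('b'): freq=3, skip
  Position 5 ('c'): freq=3, skip
  Position 6 ('b'): freq=3, skip
  Position 7 ('b'): freq=3, skip
  Position 8 ('d'): freq=3, skip
  No unique character found => answer = -1

-1


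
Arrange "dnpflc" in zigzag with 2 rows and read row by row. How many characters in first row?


Zigzag "dnpflc" into 2 rows:
Placing characters:
  'd' => row 0
  'n' => row 1
  'p' => row 0
  'f' => row 1
  'l' => row 0
  'c' => row 1
Rows:
  Row 0: "dpl"
  Row 1: "nfc"
First row length: 3

3


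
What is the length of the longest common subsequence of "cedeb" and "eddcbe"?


LCS of "cedeb" and "eddcbe"
DP table:
           e    d    d    c    b    e
      0    0    0    0    0    0    0
  c   0    0    0    0    1    1    1
  e   0    1    1    1    1    1    2
  d   0    1    2    2    2    2    2
  e   0    1    2    2    2    2    3
  b   0    1    2    2    2    3    3
LCS length = dp[5][6] = 3

3


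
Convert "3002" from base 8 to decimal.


Input: "3002" in base 8
Positional expansion:
  Digit '3' (value 3) x 8^3 = 1536
  Digit '0' (value 0) x 8^2 = 0
  Digit '0' (value 0) x 8^1 = 0
  Digit '2' (value 2) x 8^0 = 2
Sum = 1538

1538


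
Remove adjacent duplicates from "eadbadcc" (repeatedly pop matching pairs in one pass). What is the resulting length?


Input: eadbadcc
Stack-based adjacent duplicate removal:
  Read 'e': push. Stack: e
  Read 'a': push. Stack: ea
  Read 'd': push. Stack: ead
  Read 'b': push. Stack: eadb
  Read 'a': push. Stack: eadba
  Read 'd': push. Stack: eadbad
  Read 'c': push. Stack: eadbadc
  Read 'c': matches stack top 'c' => pop. Stack: eadbad
Final stack: "eadbad" (length 6)

6


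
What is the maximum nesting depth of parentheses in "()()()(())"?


Input: "()()()(())"
Tracking depth:
  Position 0 '(': depth becomes 1
  Position 1 ')': depth becomes 0
  Position 2 '(': depth becomes 1
  Position 3 ')': depth becomes 0
  Position 4 '(': depth becomes 1
  Position 5 ')': depth becomes 0
  Position 6 '(': depth becomes 1
  Position 7 '(': depth becomes 2
  Position 8 ')': depth becomes 1
  Position 9 ')': depth becomes 0
Maximum depth reached: 2

2


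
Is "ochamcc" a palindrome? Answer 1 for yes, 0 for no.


Input: ochamcc
Reversed: ccmahco
  Compare pos 0 ('o') with pos 6 ('c'): MISMATCH
  Compare pos 1 ('c') with pos 5 ('c'): match
  Compare pos 2 ('h') with pos 4 ('m'): MISMATCH
Result: not a palindrome

0


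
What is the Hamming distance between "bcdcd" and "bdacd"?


Comparing "bcdcd" and "bdacd" position by position:
  Position 0: 'b' vs 'b' => same
  Position 1: 'c' vs 'd' => differ
  Position 2: 'd' vs 'a' => differ
  Position 3: 'c' vs 'c' => same
  Position 4: 'd' vs 'd' => same
Total differences (Hamming distance): 2

2


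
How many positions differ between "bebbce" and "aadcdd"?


Comparing "bebbce" and "aadcdd" position by position:
  Position 0: 'b' vs 'a' => DIFFER
  Position 1: 'e' vs 'a' => DIFFER
  Position 2: 'b' vs 'd' => DIFFER
  Position 3: 'b' vs 'c' => DIFFER
  Position 4: 'c' vs 'd' => DIFFER
  Position 5: 'e' vs 'd' => DIFFER
Positions that differ: 6

6


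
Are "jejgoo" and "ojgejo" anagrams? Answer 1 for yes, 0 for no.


Strings: "jejgoo", "ojgejo"
Sorted first:  egjjoo
Sorted second: egjjoo
Sorted forms match => anagrams

1


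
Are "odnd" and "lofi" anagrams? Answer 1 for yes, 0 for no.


Strings: "odnd", "lofi"
Sorted first:  ddno
Sorted second: filo
Differ at position 0: 'd' vs 'f' => not anagrams

0


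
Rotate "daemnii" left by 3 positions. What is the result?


Input: "daemnii", rotate left by 3
First 3 characters: "dae"
Remaining characters: "mnii"
Concatenate remaining + first: "mnii" + "dae" = "mniidae"

mniidae


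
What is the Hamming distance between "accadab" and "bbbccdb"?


Comparing "accadab" and "bbbccdb" position by position:
  Position 0: 'a' vs 'b' => differ
  Position 1: 'c' vs 'b' => differ
  Position 2: 'c' vs 'b' => differ
  Position 3: 'a' vs 'c' => differ
  Position 4: 'd' vs 'c' => differ
  Position 5: 'a' vs 'd' => differ
  Position 6: 'b' vs 'b' => same
Total differences (Hamming distance): 6

6


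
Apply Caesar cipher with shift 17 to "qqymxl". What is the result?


Caesar cipher: shift "qqymxl" by 17
  'q' (pos 16) + 17 = pos 7 = 'h'
  'q' (pos 16) + 17 = pos 7 = 'h'
  'y' (pos 24) + 17 = pos 15 = 'p'
  'm' (pos 12) + 17 = pos 3 = 'd'
  'x' (pos 23) + 17 = pos 14 = 'o'
  'l' (pos 11) + 17 = pos 2 = 'c'
Result: hhpdoc

hhpdoc


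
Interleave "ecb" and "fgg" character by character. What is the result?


Interleaving "ecb" and "fgg":
  Position 0: 'e' from first, 'f' from second => "ef"
  Position 1: 'c' from first, 'g' from second => "cg"
  Position 2: 'b' from first, 'g' from second => "bg"
Result: efcgbg

efcgbg


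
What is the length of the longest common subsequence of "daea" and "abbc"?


LCS of "daea" and "abbc"
DP table:
           a    b    b    c
      0    0    0    0    0
  d   0    0    0    0    0
  a   0    1    1    1    1
  e   0    1    1    1    1
  a   0    1    1    1    1
LCS length = dp[4][4] = 1

1


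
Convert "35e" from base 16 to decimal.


Input: "35e" in base 16
Positional expansion:
  Digit '3' (value 3) x 16^2 = 768
  Digit '5' (value 5) x 16^1 = 80
  Digit 'e' (value 14) x 16^0 = 14
Sum = 862

862


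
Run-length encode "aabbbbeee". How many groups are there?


Input: aabbbbeee
Scanning for consecutive runs:
  Group 1: 'a' x 2 (positions 0-1)
  Group 2: 'b' x 4 (positions 2-5)
  Group 3: 'e' x 3 (positions 6-8)
Total groups: 3

3


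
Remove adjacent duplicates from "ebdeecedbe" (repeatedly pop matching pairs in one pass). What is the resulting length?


Input: ebdeecedbe
Stack-based adjacent duplicate removal:
  Read 'e': push. Stack: e
  Read 'b': push. Stack: eb
  Read 'd': push. Stack: ebd
  Read 'e': push. Stack: ebde
  Read 'e': matches stack top 'e' => pop. Stack: ebd
  Read 'c': push. Stack: ebdc
  Read 'e': push. Stack: ebdce
  Read 'd': push. Stack: ebdced
  Read 'b': push. Stack: ebdcedb
  Read 'e': push. Stack: ebdcedbe
Final stack: "ebdcedbe" (length 8)

8


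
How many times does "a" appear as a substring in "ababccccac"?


Searching for "a" in "ababccccac"
Scanning each position:
  Position 0: "a" => MATCH
  Position 1: "b" => no
  Position 2: "a" => MATCH
  Position 3: "b" => no
  Position 4: "c" => no
  Position 5: "c" => no
  Position 6: "c" => no
  Position 7: "c" => no
  Position 8: "a" => MATCH
  Position 9: "c" => no
Total occurrences: 3

3


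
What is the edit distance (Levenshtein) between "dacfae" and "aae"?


Computing edit distance: "dacfae" -> "aae"
DP table:
           a    a    e
      0    1    2    3
  d   1    1    2    3
  a   2    1    1    2
  c   3    2    2    2
  f   4    3    3    3
  a   5    4    3    4
  e   6    5    4    3
Edit distance = dp[6][3] = 3

3


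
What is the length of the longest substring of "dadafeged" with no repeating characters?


Input: "dadafeged"
Sliding window (track last position of each char):
  Position 0 ('d'): window [0,0] length 1 -- new best
  Position 1 ('a'): window [0,1] length 2 -- new best
  Position 2 ('d'): repeat (last at 0), move window start to 1
  Position 2 ('d'): window [1,2] length 2
  Position 3 ('a'): repeat (last at 1), move window start to 2
  Position 3 ('a'): window [2,3] length 2
  Position 4 ('f'): window [2,4] length 3 -- new best
  Position 5 ('e'): window [2,5] length 4 -- new best
  Position 6 ('g'): window [2,6] length 5 -- new best
  Position 7 ('e'): repeat (last at 5), move window start to 6
  Position 7 ('e'): window [6,7] length 2
  Position 8 ('d'): window [6,8] length 3
Longest substring with no repeats: "dafeg" with length 5

5


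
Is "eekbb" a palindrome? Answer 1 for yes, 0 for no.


Input: eekbb
Reversed: bbkee
  Compare pos 0 ('e') with pos 4 ('b'): MISMATCH
  Compare pos 1 ('e') with pos 3 ('b'): MISMATCH
Result: not a palindrome

0


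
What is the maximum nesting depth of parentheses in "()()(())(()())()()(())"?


Input: "()()(())(()())()()(())"
Tracking depth:
  Position 0 '(': depth becomes 1
  Position 1 ')': depth becomes 0
  Position 2 '(': depth becomes 1
  Position 3 ')': depth becomes 0
  Position 4 '(': depth becomes 1
  Position 5 '(': depth becomes 2
  Position 6 ')': depth becomes 1
  Position 7 ')': depth becomes 0
  Position 8 '(': depth becomes 1
  Position 9 '(': depth becomes 2
  Position 10 ')': depth becomes 1
  Position 11 '(': depth becomes 2
  Position 12 ')': depth becomes 1
  Position 13 ')': depth becomes 0
  Position 14 '(': depth becomes 1
  Position 15 ')': depth becomes 0
  Position 16 '(': depth becomes 1
  Position 17 ')': depth becomes 0
  Position 18 '(': depth becomes 1
  Position 19 '(': depth becomes 2
  Position 20 ')': depth becomes 1
  Position 21 ')': depth becomes 0
Maximum depth reached: 2

2


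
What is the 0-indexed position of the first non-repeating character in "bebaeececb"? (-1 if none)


Input: bebaeececb
Character frequencies:
  'a': 1
  'b': 3
  'c': 2
  'e': 4
Scanning left to right for freq == 1:
  Position 0 ('b'): freq=3, skip
  Position 1 ('e'): freq=4, skip
  Position 2 ('b'): freq=3, skip
  Position 3 ('a'): unique! => answer = 3

3


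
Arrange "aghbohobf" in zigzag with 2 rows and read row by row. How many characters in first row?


Zigzag "aghbohobf" into 2 rows:
Placing characters:
  'a' => row 0
  'g' => row 1
  'h' => row 0
  'b' => row 1
  'o' => row 0
  'h' => row 1
  'o' => row 0
  'b' => row 1
  'f' => row 0
Rows:
  Row 0: "ahoof"
  Row 1: "gbhb"
First row length: 5

5


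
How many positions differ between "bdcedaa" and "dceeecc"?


Comparing "bdcedaa" and "dceeecc" position by position:
  Position 0: 'b' vs 'd' => DIFFER
  Position 1: 'd' vs 'c' => DIFFER
  Position 2: 'c' vs 'e' => DIFFER
  Position 3: 'e' vs 'e' => same
  Position 4: 'd' vs 'e' => DIFFER
  Position 5: 'a' vs 'c' => DIFFER
  Position 6: 'a' vs 'c' => DIFFER
Positions that differ: 6

6


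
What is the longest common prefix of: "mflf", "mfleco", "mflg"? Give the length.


Words: mflf, mfleco, mflg
  Position 0: all 'm' => match
  Position 1: all 'f' => match
  Position 2: all 'l' => match
  Position 3: ('f', 'e', 'g') => mismatch, stop
LCP = "mfl" (length 3)

3


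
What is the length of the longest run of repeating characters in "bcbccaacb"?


Input: "bcbccaacb"
Scanning for longest run:
  Position 1 ('c'): new char, reset run to 1
  Position 2 ('b'): new char, reset run to 1
  Position 3 ('c'): new char, reset run to 1
  Position 4 ('c'): continues run of 'c', length=2
  Position 5 ('a'): new char, reset run to 1
  Position 6 ('a'): continues run of 'a', length=2
  Position 7 ('c'): new char, reset run to 1
  Position 8 ('b'): new char, reset run to 1
Longest run: 'c' with length 2

2


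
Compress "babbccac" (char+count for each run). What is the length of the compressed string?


Input: babbccac
Runs:
  'b' x 1 => "b1"
  'a' x 1 => "a1"
  'b' x 2 => "b2"
  'c' x 2 => "c2"
  'a' x 1 => "a1"
  'c' x 1 => "c1"
Compressed: "b1a1b2c2a1c1"
Compressed length: 12

12


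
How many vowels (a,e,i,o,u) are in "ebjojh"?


Input: ebjojh
Checking each character:
  'e' at position 0: vowel (running total: 1)
  'b' at position 1: consonant
  'j' at position 2: consonant
  'o' at position 3: vowel (running total: 2)
  'j' at position 4: consonant
  'h' at position 5: consonant
Total vowels: 2

2


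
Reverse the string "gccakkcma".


Input: gccakkcma
Reading characters right to left:
  Position 8: 'a'
  Position 7: 'm'
  Position 6: 'c'
  Position 5: 'k'
  Position 4: 'k'
  Position 3: 'a'
  Position 2: 'c'
  Position 1: 'c'
  Position 0: 'g'
Reversed: amckkaccg

amckkaccg


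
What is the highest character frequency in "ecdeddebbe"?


Input: ecdeddebbe
Character counts:
  'b': 2
  'c': 1
  'd': 3
  'e': 4
Maximum frequency: 4

4


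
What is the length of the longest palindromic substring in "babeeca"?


Input: "babeeca"
Checking substrings for palindromes:
  [0:3] "bab" (len 3) => palindrome
  [3:5] "ee" (len 2) => palindrome
Longest palindromic substring: "bab" with length 3

3


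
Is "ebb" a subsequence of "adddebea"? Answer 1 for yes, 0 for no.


Check if "ebb" is a subsequence of "adddebea"
Greedy scan:
  Position 0 ('a'): no match needed
  Position 1 ('d'): no match needed
  Position 2 ('d'): no match needed
  Position 3 ('d'): no match needed
  Position 4 ('e'): matches sub[0] = 'e'
  Position 5 ('b'): matches sub[1] = 'b'
  Position 6 ('e'): no match needed
  Position 7 ('a'): no match needed
Only matched 2/3 characters => not a subsequence

0


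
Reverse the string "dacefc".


Input: dacefc
Reading characters right to left:
  Position 5: 'c'
  Position 4: 'f'
  Position 3: 'e'
  Position 2: 'c'
  Position 1: 'a'
  Position 0: 'd'
Reversed: cfecad

cfecad


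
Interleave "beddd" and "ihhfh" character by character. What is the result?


Interleaving "beddd" and "ihhfh":
  Position 0: 'b' from first, 'i' from second => "bi"
  Position 1: 'e' from first, 'h' from second => "eh"
  Position 2: 'd' from first, 'h' from second => "dh"
  Position 3: 'd' from first, 'f' from second => "df"
  Position 4: 'd' from first, 'h' from second => "dh"
Result: biehdhdfdh

biehdhdfdh


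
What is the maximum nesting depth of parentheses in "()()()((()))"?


Input: "()()()((()))"
Tracking depth:
  Position 0 '(': depth becomes 1
  Position 1 ')': depth becomes 0
  Position 2 '(': depth becomes 1
  Position 3 ')': depth becomes 0
  Position 4 '(': depth becomes 1
  Position 5 ')': depth becomes 0
  Position 6 '(': depth becomes 1
  Position 7 '(': depth becomes 2
  Position 8 '(': depth becomes 3
  Position 9 ')': depth becomes 2
  Position 10 ')': depth becomes 1
  Position 11 ')': depth becomes 0
Maximum depth reached: 3

3


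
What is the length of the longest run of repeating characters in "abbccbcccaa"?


Input: "abbccbcccaa"
Scanning for longest run:
  Position 1 ('b'): new char, reset run to 1
  Position 2 ('b'): continues run of 'b', length=2
  Position 3 ('c'): new char, reset run to 1
  Position 4 ('c'): continues run of 'c', length=2
  Position 5 ('b'): new char, reset run to 1
  Position 6 ('c'): new char, reset run to 1
  Position 7 ('c'): continues run of 'c', length=2
  Position 8 ('c'): continues run of 'c', length=3
  Position 9 ('a'): new char, reset run to 1
  Position 10 ('a'): continues run of 'a', length=2
Longest run: 'c' with length 3

3


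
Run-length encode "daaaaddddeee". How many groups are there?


Input: daaaaddddeee
Scanning for consecutive runs:
  Group 1: 'd' x 1 (positions 0-0)
  Group 2: 'a' x 4 (positions 1-4)
  Group 3: 'd' x 4 (positions 5-8)
  Group 4: 'e' x 3 (positions 9-11)
Total groups: 4

4


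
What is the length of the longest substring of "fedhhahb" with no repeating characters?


Input: "fedhhahb"
Sliding window (track last position of each char):
  Position 0 ('f'): window [0,0] length 1 -- new best
  Position 1 ('e'): window [0,1] length 2 -- new best
  Position 2 ('d'): window [0,2] length 3 -- new best
  Position 3 ('h'): window [0,3] length 4 -- new best
  Position 4 ('h'): repeat (last at 3), move window start to 4
  Position 4 ('h'): window [4,4] length 1
  Position 5 ('a'): window [4,5] length 2
  Position 6 ('h'): repeat (last at 4), move window start to 5
  Position 6 ('h'): window [5,6] length 2
  Position 7 ('b'): window [5,7] length 3
Longest substring with no repeats: "fedh" with length 4

4


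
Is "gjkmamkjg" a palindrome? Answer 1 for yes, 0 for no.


Input: gjkmamkjg
Reversed: gjkmamkjg
  Compare pos 0 ('g') with pos 8 ('g'): match
  Compare pos 1 ('j') with pos 7 ('j'): match
  Compare pos 2 ('k') with pos 6 ('k'): match
  Compare pos 3 ('m') with pos 5 ('m'): match
Result: palindrome

1


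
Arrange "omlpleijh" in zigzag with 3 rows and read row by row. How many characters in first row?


Zigzag "omlpleijh" into 3 rows:
Placing characters:
  'o' => row 0
  'm' => row 1
  'l' => row 2
  'p' => row 1
  'l' => row 0
  'e' => row 1
  'i' => row 2
  'j' => row 1
  'h' => row 0
Rows:
  Row 0: "olh"
  Row 1: "mpej"
  Row 2: "li"
First row length: 3

3


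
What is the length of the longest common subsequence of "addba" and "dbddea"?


LCS of "addba" and "dbddea"
DP table:
           d    b    d    d    e    a
      0    0    0    0    0    0    0
  a   0    0    0    0    0    0    1
  d   0    1    1    1    1    1    1
  d   0    1    1    2    2    2    2
  b   0    1    2    2    2    2    2
  a   0    1    2    2    2    2    3
LCS length = dp[5][6] = 3

3


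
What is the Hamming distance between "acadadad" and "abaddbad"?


Comparing "acadadad" and "abaddbad" position by position:
  Position 0: 'a' vs 'a' => same
  Position 1: 'c' vs 'b' => differ
  Position 2: 'a' vs 'a' => same
  Position 3: 'd' vs 'd' => same
  Position 4: 'a' vs 'd' => differ
  Position 5: 'd' vs 'b' => differ
  Position 6: 'a' vs 'a' => same
  Position 7: 'd' vs 'd' => same
Total differences (Hamming distance): 3

3


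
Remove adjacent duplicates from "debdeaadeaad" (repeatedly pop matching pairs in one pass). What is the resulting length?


Input: debdeaadeaad
Stack-based adjacent duplicate removal:
  Read 'd': push. Stack: d
  Read 'e': push. Stack: de
  Read 'b': push. Stack: deb
  Read 'd': push. Stack: debd
  Read 'e': push. Stack: debde
  Read 'a': push. Stack: debdea
  Read 'a': matches stack top 'a' => pop. Stack: debde
  Read 'd': push. Stack: debded
  Read 'e': push. Stack: debdede
  Read 'a': push. Stack: debdedea
  Read 'a': matches stack top 'a' => pop. Stack: debdede
  Read 'd': push. Stack: debdeded
Final stack: "debdeded" (length 8)

8
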